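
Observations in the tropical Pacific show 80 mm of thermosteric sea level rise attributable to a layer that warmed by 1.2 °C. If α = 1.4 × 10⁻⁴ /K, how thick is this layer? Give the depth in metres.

H = Δh/(αΔT) = 0.08 / (1.4×10⁻⁴ × 1.2) ≈ 476.2 m

about 480 m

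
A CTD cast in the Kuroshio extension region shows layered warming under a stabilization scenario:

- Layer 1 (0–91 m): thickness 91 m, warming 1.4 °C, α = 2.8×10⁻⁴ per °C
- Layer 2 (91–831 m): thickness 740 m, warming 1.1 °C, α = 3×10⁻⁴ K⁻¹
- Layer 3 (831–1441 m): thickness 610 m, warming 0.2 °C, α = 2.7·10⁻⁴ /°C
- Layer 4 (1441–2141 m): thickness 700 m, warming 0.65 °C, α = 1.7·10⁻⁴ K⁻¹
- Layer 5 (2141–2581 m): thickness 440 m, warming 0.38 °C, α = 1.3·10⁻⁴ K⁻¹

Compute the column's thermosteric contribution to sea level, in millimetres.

about 412 mm

1.4 × 2.8×10⁻⁴ × 91 = 0.035672 m
91–831 m: 3×10⁻⁴ × 1.1 × 740 = 0.24420 m
831–1441 m: 610 × 2.7×10⁻⁴ × 0.2 = 0.03294 m
Layer 4: 1.7×10⁻⁴ × 0.65 × 700 = 0.07735 m
0.38 × 440 × 1.3×10⁻⁴ = 0.021736 m
Δh = 0.035672 + 0.24420 + 0.03294 + 0.07735 + 0.021736 = 0.411898 m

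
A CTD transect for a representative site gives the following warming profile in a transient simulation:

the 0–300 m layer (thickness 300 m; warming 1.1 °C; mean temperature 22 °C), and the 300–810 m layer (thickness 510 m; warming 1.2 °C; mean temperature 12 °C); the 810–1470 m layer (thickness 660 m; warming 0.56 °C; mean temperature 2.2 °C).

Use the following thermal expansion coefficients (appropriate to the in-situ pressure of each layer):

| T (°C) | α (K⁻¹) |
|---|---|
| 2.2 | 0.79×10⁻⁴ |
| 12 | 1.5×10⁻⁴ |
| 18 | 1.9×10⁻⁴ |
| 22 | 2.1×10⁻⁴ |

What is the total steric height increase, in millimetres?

Layer 1 at 22 °C → α = 2.1×10⁻⁴ K⁻¹
Layer 2 at 12 °C → α = 1.5×10⁻⁴ K⁻¹
Layer 3 at 2.2 °C → α = 0.79×10⁻⁴ K⁻¹
0–300 m: 2.1×10⁻⁴ × 1.1 × 300 = 0.06930 m
510 × 1.5×10⁻⁴ × 1.2 = 0.09180 m
Layer 3: 0.56 × 660 × 0.79×10⁻⁴ = 0.0291984 m
Δh = 0.06930 + 0.09180 + 0.0291984 = 0.1902984 m

Δh ≈ 190 mm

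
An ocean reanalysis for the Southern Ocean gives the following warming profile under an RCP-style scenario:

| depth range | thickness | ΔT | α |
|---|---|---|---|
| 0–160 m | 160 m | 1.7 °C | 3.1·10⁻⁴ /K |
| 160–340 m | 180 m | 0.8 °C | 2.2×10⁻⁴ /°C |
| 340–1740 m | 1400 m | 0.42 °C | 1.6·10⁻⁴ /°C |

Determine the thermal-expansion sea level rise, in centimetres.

3.1×10⁻⁴ × 1.7 × 160 = 0.08432 m
Layer 2: 0.8 × 180 × 2.2×10⁻⁴ = 0.03168 m
340–1740 m: 1400 × 0.42 × 1.6×10⁻⁴ = 0.09408 m
Δh = 0.08432 + 0.03168 + 0.09408 = 0.21008 m

about 21.0 cm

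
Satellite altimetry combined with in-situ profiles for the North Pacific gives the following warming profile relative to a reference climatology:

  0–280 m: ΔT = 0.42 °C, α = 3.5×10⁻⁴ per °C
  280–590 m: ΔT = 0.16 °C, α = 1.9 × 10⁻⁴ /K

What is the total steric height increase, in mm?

Layer 1: 3.5×10⁻⁴ × 0.42 × 280 = 0.04116 m
310 × 0.16 × 1.9×10⁻⁴ = 0.009424 m
Δh = 0.04116 + 0.009424 = 0.050584 m

Δh = 50.6 mm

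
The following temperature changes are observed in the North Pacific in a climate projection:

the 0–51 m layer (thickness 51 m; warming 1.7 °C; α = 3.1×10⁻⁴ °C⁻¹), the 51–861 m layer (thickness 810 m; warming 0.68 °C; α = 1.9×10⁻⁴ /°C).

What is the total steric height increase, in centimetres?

1.7 × 3.1×10⁻⁴ × 51 = 0.026877 m
51–861 m: 1.9×10⁻⁴ × 810 × 0.68 = 0.104652 m
Δh = 0.026877 + 0.104652 = 0.131529 m ≈ 13 cm

13 cm of thermosteric rise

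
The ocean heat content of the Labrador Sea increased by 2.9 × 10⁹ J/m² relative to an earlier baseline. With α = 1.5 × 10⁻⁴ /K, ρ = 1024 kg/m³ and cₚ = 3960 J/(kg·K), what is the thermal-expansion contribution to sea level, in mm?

Δh = αQ/(ρcₚ) = 1.5×10⁻⁴ × 2.9×10⁹ / (1024 × 3960) ≈ 0.10727 m

107 mm of thermosteric rise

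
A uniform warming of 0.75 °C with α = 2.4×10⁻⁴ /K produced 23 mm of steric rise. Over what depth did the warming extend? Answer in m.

H = Δh/(αΔT) = 0.023 / (2.4×10⁻⁴ × 0.75) ≈ 127.8 m

128 m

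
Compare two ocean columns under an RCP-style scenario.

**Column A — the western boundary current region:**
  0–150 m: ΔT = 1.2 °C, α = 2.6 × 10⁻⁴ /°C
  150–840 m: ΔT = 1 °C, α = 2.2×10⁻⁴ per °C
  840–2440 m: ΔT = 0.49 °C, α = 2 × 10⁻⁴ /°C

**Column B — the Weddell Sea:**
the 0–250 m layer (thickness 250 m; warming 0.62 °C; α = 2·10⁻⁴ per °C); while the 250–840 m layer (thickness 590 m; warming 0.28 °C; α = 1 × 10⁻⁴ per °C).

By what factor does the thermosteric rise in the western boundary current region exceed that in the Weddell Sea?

A Layer 1: 2.6×10⁻⁴ × 150 × 1.2 = 0.04680 m
A 690 × 1 × 2.2×10⁻⁴ = 0.15180 m
A 0.49 × 1600 × 2×10⁻⁴ = 0.15680 m
A total: 0.35540 m
B 2×10⁻⁴ × 250 × 0.62 = 0.03100 m
B Layer 2: 1×10⁻⁴ × 0.28 × 590 = 0.01652 m
B total: 0.04752 m
Ratio: 0.35540 / 0.04752 ≈ 7.479

≈ 7.48×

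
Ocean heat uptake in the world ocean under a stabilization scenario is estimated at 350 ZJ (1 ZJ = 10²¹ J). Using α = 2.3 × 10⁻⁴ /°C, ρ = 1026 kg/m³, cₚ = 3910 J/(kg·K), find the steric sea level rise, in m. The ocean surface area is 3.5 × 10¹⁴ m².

0.0573 m of thermosteric rise

Per unit area: Q = 350×10²¹ / (3.5×10¹⁴) = 1×10⁹ J/m²
Δh = αQ/(ρcₚ) = 2.3×10⁻⁴ × 1×10⁹ / (1026 × 3910) ≈ 0.057333 m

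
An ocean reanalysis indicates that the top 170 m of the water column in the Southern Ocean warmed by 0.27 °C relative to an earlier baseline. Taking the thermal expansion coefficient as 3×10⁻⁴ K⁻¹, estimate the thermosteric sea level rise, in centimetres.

Δh = αΔT·H = 3×10⁻⁴ × 0.27 × 170 = 0.01377 m

1.38 cm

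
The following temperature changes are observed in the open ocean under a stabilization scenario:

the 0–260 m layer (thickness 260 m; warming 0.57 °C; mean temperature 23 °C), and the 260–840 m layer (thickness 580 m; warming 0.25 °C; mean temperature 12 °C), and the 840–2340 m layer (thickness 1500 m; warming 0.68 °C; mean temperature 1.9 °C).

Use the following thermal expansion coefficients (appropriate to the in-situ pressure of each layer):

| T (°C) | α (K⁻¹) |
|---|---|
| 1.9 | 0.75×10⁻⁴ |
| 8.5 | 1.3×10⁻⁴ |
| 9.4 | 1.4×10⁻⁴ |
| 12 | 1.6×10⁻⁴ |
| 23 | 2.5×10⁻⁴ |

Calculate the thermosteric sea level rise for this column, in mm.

Layer 1 at 23 °C → α = 2.5×10⁻⁴ K⁻¹
Layer 2 at 12 °C → α = 1.6×10⁻⁴ K⁻¹
Layer 3 at 1.9 °C → α = 0.75×10⁻⁴ K⁻¹
Layer 1: 2.5×10⁻⁴ × 0.57 × 260 = 0.03705 m
0.25 × 1.6×10⁻⁴ × 580 = 0.02320 m
Layer 3: 1500 × 0.68 × 0.75×10⁻⁴ = 0.07650 m
Δh = 0.03705 + 0.02320 + 0.07650 = 0.13675 m

Δh ≈ 137 mm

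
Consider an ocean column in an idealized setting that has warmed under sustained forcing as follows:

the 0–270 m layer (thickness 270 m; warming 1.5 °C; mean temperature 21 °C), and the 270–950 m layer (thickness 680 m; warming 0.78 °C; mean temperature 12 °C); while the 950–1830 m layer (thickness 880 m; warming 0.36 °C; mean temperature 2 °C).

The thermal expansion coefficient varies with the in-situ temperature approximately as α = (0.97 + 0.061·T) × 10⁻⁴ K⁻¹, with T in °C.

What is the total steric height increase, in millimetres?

216 mm of thermosteric rise

Layer 1: α = (0.97 + 0.061×21)×10⁻⁴ = 2.251×10⁻⁴ K⁻¹
Layer 2: α = (0.97 + 0.061×12)×10⁻⁴ = 1.702×10⁻⁴ K⁻¹
Layer 3: α = (0.97 + 0.061×2)×10⁻⁴ = 1.092×10⁻⁴ K⁻¹
2.251×10⁻⁴ × 270 × 1.5 = 0.0911655 m
0.78 × 1.702×10⁻⁴ × 680 = 0.09027408 m
950–1830 m: 1.092×10⁻⁴ × 0.36 × 880 = 0.03459456 m
Δh = 0.0911655 + 0.09027408 + 0.03459456 = 0.21603414 m ≈ 216 mm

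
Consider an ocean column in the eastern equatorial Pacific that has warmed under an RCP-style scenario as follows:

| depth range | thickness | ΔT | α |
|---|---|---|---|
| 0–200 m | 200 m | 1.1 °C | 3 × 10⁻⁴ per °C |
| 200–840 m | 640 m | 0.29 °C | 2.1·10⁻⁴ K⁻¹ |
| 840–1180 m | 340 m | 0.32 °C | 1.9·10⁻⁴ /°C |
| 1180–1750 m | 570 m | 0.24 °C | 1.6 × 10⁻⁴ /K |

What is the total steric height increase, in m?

Δh ≈ 0.148 m

0–200 m: 3×10⁻⁴ × 200 × 1.1 = 0.06600 m
0.29 × 2.1×10⁻⁴ × 640 = 0.038976 m
340 × 0.32 × 1.9×10⁻⁴ = 0.020672 m
0.24 × 570 × 1.6×10⁻⁴ = 0.021888 m
Δh = 0.06600 + 0.038976 + 0.020672 + 0.021888 = 0.147536 m ≈ 0.148 m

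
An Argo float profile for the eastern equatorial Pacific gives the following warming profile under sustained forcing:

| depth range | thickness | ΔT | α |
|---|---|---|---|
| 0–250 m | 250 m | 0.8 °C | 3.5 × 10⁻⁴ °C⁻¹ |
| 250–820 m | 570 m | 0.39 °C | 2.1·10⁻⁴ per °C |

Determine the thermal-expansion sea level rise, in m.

250 × 0.8 × 3.5×10⁻⁴ = 0.07000 m
570 × 0.39 × 2.1×10⁻⁴ = 0.046683 m
Δh = 0.07000 + 0.046683 = 0.116683 m

Δh = 0.117 m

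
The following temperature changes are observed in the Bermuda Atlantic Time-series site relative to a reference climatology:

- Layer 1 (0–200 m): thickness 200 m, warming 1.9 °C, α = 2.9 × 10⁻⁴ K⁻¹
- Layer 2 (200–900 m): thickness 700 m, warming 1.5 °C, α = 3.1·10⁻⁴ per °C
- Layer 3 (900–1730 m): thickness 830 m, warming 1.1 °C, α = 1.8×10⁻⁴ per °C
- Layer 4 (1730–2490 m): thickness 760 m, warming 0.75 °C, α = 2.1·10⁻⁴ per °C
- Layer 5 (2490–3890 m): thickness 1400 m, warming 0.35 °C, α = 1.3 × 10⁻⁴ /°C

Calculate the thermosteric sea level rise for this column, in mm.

0–200 m: 200 × 1.9 × 2.9×10⁻⁴ = 0.11020 m
200–900 m: 700 × 3.1×10⁻⁴ × 1.5 = 0.32550 m
Layer 3: 1.1 × 1.8×10⁻⁴ × 830 = 0.16434 m
Layer 4: 2.1×10⁻⁴ × 0.75 × 760 = 0.11970 m
2490–3890 m: 1400 × 0.35 × 1.3×10⁻⁴ = 0.06370 m
Δh = 0.11020 + 0.32550 + 0.16434 + 0.11970 + 0.06370 = 0.78344 m

about 783 mm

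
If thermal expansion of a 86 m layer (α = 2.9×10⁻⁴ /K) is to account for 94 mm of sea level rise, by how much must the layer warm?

ΔT = Δh/(αH) = 0.094 / (2.9×10⁻⁴ × 86) ≈ 3.769 K

ΔT ≈ 3.77 K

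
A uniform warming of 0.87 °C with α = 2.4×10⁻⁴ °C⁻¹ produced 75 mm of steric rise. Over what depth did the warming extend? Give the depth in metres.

359 m

H = Δh/(αΔT) = 0.075 / (2.4×10⁻⁴ × 0.87) ≈ 359.2 m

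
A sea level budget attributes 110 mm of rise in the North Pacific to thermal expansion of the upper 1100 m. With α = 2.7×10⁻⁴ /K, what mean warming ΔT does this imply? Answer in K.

ΔT ≈ 0.370 K

ΔT = Δh/(αH) = 0.11 / (2.7×10⁻⁴ × 1100) ≈ 0.3704 K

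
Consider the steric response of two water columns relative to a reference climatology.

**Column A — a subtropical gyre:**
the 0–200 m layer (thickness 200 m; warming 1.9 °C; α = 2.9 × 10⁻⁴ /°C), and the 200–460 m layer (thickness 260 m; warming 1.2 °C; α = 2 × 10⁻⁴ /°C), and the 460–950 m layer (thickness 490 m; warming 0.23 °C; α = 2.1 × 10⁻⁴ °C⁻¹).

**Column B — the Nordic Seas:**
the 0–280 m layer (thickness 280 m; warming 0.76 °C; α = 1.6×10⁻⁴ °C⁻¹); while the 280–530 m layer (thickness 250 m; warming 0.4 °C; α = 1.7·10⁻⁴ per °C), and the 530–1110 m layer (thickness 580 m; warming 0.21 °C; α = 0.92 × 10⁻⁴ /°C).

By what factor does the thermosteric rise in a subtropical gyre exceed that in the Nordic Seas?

A 0–200 m: 200 × 1.9 × 2.9×10⁻⁴ = 0.11020 m
A 260 × 2×10⁻⁴ × 1.2 = 0.06240 m
A Layer 3: 0.23 × 2.1×10⁻⁴ × 490 = 0.023667 m
A total: 0.196267 m
B 0–280 m: 1.6×10⁻⁴ × 280 × 0.76 = 0.034048 m
B Layer 2: 1.7×10⁻⁴ × 0.4 × 250 = 0.01700 m
B 530–1110 m: 0.92×10⁻⁴ × 0.21 × 580 = 0.0112056 m
B total: 0.0622536 m
Ratio: 0.196267 / 0.0622536 ≈ 3.153

3.15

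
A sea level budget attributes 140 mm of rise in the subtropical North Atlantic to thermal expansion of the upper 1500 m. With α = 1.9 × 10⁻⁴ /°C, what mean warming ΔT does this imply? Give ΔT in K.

about 0.49 K

ΔT = Δh/(αH) = 0.14 / (1.9×10⁻⁴ × 1500) ≈ 0.4912 K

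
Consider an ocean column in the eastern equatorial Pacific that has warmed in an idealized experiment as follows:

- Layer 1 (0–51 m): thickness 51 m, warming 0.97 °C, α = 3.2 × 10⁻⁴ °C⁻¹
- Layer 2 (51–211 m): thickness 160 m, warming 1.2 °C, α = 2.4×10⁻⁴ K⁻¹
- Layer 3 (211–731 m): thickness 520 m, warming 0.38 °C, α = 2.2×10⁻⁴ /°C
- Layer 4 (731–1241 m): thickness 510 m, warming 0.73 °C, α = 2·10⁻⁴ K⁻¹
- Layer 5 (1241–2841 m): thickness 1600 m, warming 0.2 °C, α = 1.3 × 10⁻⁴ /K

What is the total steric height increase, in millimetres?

0–51 m: 51 × 0.97 × 3.2×10⁻⁴ = 0.0158304 m
Layer 2: 160 × 2.4×10⁻⁴ × 1.2 = 0.04608 m
520 × 2.2×10⁻⁴ × 0.38 = 0.043472 m
2×10⁻⁴ × 0.73 × 510 = 0.07446 m
1.3×10⁻⁴ × 0.2 × 1600 = 0.04160 m
Δh = 0.0158304 + 0.04608 + 0.043472 + 0.07446 + 0.04160 = 0.2214424 m

Δh = 221 mm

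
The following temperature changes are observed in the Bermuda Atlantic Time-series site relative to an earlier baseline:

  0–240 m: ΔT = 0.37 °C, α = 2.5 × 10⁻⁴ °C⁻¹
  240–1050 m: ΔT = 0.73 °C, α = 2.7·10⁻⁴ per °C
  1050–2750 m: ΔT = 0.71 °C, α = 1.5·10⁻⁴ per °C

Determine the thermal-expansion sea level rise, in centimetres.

Layer 1: 0.37 × 2.5×10⁻⁴ × 240 = 0.02220 m
810 × 2.7×10⁻⁴ × 0.73 = 0.159651 m
1050–2750 m: 0.71 × 1.5×10⁻⁴ × 1700 = 0.18105 m
Δh = 0.02220 + 0.159651 + 0.18105 = 0.362901 m ≈ 36 cm

36 cm of thermosteric rise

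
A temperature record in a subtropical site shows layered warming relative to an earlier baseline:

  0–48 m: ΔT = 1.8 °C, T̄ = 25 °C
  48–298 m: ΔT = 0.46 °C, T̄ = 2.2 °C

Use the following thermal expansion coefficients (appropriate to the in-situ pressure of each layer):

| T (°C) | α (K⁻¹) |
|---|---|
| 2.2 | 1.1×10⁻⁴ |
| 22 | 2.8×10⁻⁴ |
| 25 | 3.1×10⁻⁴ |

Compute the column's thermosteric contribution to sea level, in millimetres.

Layer 1 at 25 °C → α = 3.1×10⁻⁴ K⁻¹
Layer 2 at 2.2 °C → α = 1.1×10⁻⁴ K⁻¹
48 × 1.8 × 3.1×10⁻⁴ = 0.026784 m
0.46 × 1.1×10⁻⁴ × 250 = 0.01265 m
Δh = 0.026784 + 0.01265 = 0.039434 m ≈ 39.4 mm

39.4 mm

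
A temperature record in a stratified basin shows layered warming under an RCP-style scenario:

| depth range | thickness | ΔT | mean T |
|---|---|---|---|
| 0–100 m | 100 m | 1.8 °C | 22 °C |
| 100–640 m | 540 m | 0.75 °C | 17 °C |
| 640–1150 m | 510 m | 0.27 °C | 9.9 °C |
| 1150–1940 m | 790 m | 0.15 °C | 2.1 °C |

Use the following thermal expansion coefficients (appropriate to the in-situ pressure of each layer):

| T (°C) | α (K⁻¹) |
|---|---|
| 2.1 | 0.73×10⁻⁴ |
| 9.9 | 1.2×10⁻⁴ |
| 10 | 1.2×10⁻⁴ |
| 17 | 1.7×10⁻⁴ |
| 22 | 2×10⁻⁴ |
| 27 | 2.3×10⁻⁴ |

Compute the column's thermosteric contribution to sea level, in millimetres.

Layer 1 at 22 °C → α = 2×10⁻⁴ K⁻¹
Layer 2 at 17 °C → α = 1.7×10⁻⁴ K⁻¹
Layer 3 at 9.9 °C → α = 1.2×10⁻⁴ K⁻¹
Layer 4 at 2.1 °C → α = 0.73×10⁻⁴ K⁻¹
1.8 × 2×10⁻⁴ × 100 = 0.03600 m
Layer 2: 1.7×10⁻⁴ × 540 × 0.75 = 0.06885 m
640–1150 m: 0.27 × 1.2×10⁻⁴ × 510 = 0.016524 m
1150–1940 m: 0.15 × 790 × 0.73×10⁻⁴ = 0.0086505 m
Δh = 0.03600 + 0.06885 + 0.016524 + 0.0086505 = 0.1300245 m

130 mm of thermosteric rise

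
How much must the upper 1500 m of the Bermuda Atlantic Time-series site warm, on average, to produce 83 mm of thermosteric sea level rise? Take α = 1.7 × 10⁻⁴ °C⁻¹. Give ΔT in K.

ΔT = Δh/(αH) = 0.083 / (1.7×10⁻⁴ × 1500) ≈ 0.3255 K

ΔT ≈ 0.33 K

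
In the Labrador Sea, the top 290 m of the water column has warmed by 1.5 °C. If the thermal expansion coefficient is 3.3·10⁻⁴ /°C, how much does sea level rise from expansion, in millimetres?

Δh = αΔT·H = 3.3×10⁻⁴ × 1.5 × 290 = 0.14355 m

144 mm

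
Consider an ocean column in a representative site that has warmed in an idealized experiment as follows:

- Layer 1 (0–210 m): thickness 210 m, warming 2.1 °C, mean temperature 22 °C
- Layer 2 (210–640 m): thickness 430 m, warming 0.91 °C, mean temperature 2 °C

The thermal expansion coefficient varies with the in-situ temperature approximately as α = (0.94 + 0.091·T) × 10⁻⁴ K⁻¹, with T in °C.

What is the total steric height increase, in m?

Layer 1: α = (0.94 + 0.091×22)×10⁻⁴ = 2.942×10⁻⁴ K⁻¹
Layer 2: α = (0.94 + 0.091×2)×10⁻⁴ = 1.122×10⁻⁴ K⁻¹
0–210 m: 2.942×10⁻⁴ × 2.1 × 210 = 0.1297422 m
Layer 2: 1.122×10⁻⁴ × 430 × 0.91 = 0.04390386 m
Δh = 0.1297422 + 0.04390386 = 0.17364606 m

0.17 m of thermosteric rise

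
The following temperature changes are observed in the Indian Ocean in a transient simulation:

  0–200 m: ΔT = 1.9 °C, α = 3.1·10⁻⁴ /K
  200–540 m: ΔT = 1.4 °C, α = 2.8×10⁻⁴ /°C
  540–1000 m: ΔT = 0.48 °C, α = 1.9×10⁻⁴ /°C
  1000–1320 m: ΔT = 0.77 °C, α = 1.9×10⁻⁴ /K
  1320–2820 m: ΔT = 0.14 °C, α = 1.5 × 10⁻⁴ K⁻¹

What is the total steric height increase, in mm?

Δh = 370 mm

Layer 1: 1.9 × 200 × 3.1×10⁻⁴ = 0.11780 m
2.8×10⁻⁴ × 340 × 1.4 = 0.13328 m
540–1000 m: 0.48 × 1.9×10⁻⁴ × 460 = 0.041952 m
1.9×10⁻⁴ × 320 × 0.77 = 0.046816 m
Layer 5: 1.5×10⁻⁴ × 0.14 × 1500 = 0.03150 m
Δh = 0.11780 + 0.13328 + 0.041952 + 0.046816 + 0.03150 = 0.371348 m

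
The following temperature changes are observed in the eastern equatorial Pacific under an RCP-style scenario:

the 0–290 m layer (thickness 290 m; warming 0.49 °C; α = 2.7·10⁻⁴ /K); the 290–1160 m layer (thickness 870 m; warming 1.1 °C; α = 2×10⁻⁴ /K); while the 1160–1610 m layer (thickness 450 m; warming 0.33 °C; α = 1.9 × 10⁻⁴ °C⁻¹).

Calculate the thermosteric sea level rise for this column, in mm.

258 mm

0–290 m: 0.49 × 290 × 2.7×10⁻⁴ = 0.038367 m
290–1160 m: 1.1 × 2×10⁻⁴ × 870 = 0.19140 m
0.33 × 450 × 1.9×10⁻⁴ = 0.028215 m
Δh = 0.038367 + 0.19140 + 0.028215 = 0.257982 m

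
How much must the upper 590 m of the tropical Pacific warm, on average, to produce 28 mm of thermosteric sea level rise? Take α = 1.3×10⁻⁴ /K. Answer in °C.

about 0.365 °C

ΔT = Δh/(αH) = 0.028 / (1.3×10⁻⁴ × 590) ≈ 0.3651 °C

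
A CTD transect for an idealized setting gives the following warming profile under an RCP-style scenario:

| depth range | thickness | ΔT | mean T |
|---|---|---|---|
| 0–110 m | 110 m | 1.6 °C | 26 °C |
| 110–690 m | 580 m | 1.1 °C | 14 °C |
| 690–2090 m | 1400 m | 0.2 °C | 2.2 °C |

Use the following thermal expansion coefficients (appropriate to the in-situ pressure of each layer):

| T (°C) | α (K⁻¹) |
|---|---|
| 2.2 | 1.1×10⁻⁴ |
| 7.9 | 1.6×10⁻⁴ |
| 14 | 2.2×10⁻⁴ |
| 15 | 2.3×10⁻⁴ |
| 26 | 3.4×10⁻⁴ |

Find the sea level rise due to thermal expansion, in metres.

Layer 1 at 26 °C → α = 3.4×10⁻⁴ K⁻¹
Layer 2 at 14 °C → α = 2.2×10⁻⁴ K⁻¹
Layer 3 at 2.2 °C → α = 1.1×10⁻⁴ K⁻¹
3.4×10⁻⁴ × 1.6 × 110 = 0.05984 m
Layer 2: 1.1 × 2.2×10⁻⁴ × 580 = 0.14036 m
690–2090 m: 0.2 × 1400 × 1.1×10⁻⁴ = 0.03080 m
Δh = 0.05984 + 0.14036 + 0.03080 = 0.23100 m

0.231 m of thermosteric rise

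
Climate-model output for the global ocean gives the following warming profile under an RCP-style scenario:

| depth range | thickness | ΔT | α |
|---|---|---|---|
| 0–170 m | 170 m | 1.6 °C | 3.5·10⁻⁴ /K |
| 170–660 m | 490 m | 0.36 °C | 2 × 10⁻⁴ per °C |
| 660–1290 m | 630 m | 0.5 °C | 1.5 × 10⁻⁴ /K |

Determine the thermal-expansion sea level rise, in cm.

17.8 cm of thermosteric rise

Layer 1: 170 × 1.6 × 3.5×10⁻⁴ = 0.09520 m
Layer 2: 0.36 × 490 × 2×10⁻⁴ = 0.03528 m
660–1290 m: 630 × 0.5 × 1.5×10⁻⁴ = 0.04725 m
Δh = 0.09520 + 0.03528 + 0.04725 = 0.17773 m ≈ 17.8 cm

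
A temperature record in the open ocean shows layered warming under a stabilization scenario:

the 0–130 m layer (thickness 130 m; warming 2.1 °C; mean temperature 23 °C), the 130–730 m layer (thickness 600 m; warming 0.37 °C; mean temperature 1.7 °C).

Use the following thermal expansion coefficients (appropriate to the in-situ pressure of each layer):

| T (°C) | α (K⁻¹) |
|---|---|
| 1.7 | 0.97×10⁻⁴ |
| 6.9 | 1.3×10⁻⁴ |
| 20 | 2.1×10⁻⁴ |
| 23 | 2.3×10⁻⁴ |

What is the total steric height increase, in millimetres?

about 84 mm

Layer 1 at 23 °C → α = 2.3×10⁻⁴ K⁻¹
Layer 2 at 1.7 °C → α = 0.97×10⁻⁴ K⁻¹
2.3×10⁻⁴ × 2.1 × 130 = 0.06279 m
130–730 m: 600 × 0.97×10⁻⁴ × 0.37 = 0.021534 m
Δh = 0.06279 + 0.021534 = 0.084324 m ≈ 84 mm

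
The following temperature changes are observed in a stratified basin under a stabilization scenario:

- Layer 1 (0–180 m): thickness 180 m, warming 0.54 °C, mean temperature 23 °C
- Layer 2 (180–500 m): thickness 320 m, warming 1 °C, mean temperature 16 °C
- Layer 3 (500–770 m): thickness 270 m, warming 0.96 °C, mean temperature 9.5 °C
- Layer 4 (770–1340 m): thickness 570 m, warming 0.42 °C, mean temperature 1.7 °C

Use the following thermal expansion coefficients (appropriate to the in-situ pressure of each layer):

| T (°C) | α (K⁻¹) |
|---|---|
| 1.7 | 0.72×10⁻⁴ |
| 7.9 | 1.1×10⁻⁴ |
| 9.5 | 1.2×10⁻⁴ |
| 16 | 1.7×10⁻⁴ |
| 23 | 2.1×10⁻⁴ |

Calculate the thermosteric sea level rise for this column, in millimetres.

about 120 mm

Layer 1 at 23 °C → α = 2.1×10⁻⁴ K⁻¹
Layer 2 at 16 °C → α = 1.7×10⁻⁴ K⁻¹
Layer 3 at 9.5 °C → α = 1.2×10⁻⁴ K⁻¹
Layer 4 at 1.7 °C → α = 0.72×10⁻⁴ K⁻¹
0–180 m: 0.54 × 2.1×10⁻⁴ × 180 = 0.020412 m
Layer 2: 320 × 1.7×10⁻⁴ × 1 = 0.05440 m
270 × 1.2×10⁻⁴ × 0.96 = 0.031104 m
570 × 0.72×10⁻⁴ × 0.42 = 0.0172368 m
Δh = 0.020412 + 0.05440 + 0.031104 + 0.0172368 = 0.1231528 m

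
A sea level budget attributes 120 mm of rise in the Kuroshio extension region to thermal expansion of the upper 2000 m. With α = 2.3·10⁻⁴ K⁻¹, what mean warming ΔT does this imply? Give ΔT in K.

ΔT ≈ 0.261 K

ΔT = Δh/(αH) = 0.12 / (2.3×10⁻⁴ × 2000) ≈ 0.2609 K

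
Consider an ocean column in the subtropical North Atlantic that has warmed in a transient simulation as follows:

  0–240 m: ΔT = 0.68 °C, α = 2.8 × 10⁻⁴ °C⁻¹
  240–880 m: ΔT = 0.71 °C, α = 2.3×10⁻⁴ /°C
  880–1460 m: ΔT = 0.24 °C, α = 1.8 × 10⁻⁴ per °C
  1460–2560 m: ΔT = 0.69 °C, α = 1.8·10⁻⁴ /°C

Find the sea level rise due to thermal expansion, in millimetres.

240 × 0.68 × 2.8×10⁻⁴ = 0.045696 m
Layer 2: 2.3×10⁻⁴ × 640 × 0.71 = 0.104512 m
880–1460 m: 1.8×10⁻⁴ × 0.24 × 580 = 0.025056 m
0.69 × 1100 × 1.8×10⁻⁴ = 0.13662 m
Δh = 0.045696 + 0.104512 + 0.025056 + 0.13662 = 0.311884 m ≈ 312 mm

312 mm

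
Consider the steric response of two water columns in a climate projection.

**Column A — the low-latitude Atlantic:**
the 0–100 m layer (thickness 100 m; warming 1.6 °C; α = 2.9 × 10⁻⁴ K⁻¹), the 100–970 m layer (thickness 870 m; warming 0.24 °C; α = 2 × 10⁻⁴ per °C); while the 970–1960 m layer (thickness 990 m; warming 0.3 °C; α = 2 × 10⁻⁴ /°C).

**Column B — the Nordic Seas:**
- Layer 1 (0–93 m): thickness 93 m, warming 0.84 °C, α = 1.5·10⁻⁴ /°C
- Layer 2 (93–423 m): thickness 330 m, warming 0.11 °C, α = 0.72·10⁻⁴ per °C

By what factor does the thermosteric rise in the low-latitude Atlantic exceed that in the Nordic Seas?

a factor of 10

A Layer 1: 1.6 × 100 × 2.9×10⁻⁴ = 0.04640 m
A 100–970 m: 2×10⁻⁴ × 0.24 × 870 = 0.04176 m
A 970–1960 m: 0.3 × 2×10⁻⁴ × 990 = 0.05940 m
A total: 0.14756 m
B 0–93 m: 93 × 0.84 × 1.5×10⁻⁴ = 0.011718 m
B 330 × 0.72×10⁻⁴ × 0.11 = 0.0026136 m
B total: 0.0143316 m
Ratio: 0.14756 / 0.0143316 ≈ 10.30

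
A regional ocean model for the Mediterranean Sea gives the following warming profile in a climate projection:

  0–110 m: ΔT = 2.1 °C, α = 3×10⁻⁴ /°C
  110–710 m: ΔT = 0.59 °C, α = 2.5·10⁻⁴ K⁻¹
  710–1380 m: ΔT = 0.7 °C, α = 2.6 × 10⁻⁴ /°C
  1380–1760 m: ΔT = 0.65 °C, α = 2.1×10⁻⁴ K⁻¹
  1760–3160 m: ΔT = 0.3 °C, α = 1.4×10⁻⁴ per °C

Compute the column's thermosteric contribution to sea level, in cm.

39.0 cm

0–110 m: 3×10⁻⁴ × 2.1 × 110 = 0.06930 m
600 × 0.59 × 2.5×10⁻⁴ = 0.08850 m
670 × 2.6×10⁻⁴ × 0.7 = 0.12194 m
1380–1760 m: 0.65 × 2.1×10⁻⁴ × 380 = 0.05187 m
Layer 5: 0.3 × 1400 × 1.4×10⁻⁴ = 0.05880 m
Δh = 0.06930 + 0.08850 + 0.12194 + 0.05187 + 0.05880 = 0.39041 m ≈ 39.0 cm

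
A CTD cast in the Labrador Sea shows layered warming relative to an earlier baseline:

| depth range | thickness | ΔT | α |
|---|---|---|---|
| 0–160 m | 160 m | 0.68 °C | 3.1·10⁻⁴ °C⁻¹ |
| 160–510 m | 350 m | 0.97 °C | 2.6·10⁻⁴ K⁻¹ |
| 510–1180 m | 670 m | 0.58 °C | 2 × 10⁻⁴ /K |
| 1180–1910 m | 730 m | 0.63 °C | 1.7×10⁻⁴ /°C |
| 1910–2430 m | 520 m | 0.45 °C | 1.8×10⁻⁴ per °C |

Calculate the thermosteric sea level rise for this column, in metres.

0.32 m of thermosteric rise

0–160 m: 3.1×10⁻⁴ × 0.68 × 160 = 0.033728 m
160–510 m: 0.97 × 350 × 2.6×10⁻⁴ = 0.08827 m
670 × 2×10⁻⁴ × 0.58 = 0.07772 m
1180–1910 m: 0.63 × 1.7×10⁻⁴ × 730 = 0.078183 m
1910–2430 m: 520 × 1.8×10⁻⁴ × 0.45 = 0.04212 m
Δh = 0.033728 + 0.08827 + 0.07772 + 0.078183 + 0.04212 = 0.320021 m ≈ 0.32 m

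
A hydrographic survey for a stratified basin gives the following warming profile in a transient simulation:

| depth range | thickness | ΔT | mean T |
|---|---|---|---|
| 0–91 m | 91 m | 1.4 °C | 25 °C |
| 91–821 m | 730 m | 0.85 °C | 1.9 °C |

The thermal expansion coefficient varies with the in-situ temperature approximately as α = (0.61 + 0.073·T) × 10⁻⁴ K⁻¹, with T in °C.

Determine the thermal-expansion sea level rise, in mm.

77.5 mm

Layer 1: α = (0.61 + 0.073×25)×10⁻⁴ = 2.435×10⁻⁴ K⁻¹
Layer 2: α = (0.61 + 0.073×1.9)×10⁻⁴ = 0.7487×10⁻⁴ K⁻¹
Layer 1: 91 × 2.435×10⁻⁴ × 1.4 = 0.0310219 m
91–821 m: 730 × 0.85 × 0.7487×10⁻⁴ = 0.046456835 m
Δh = 0.0310219 + 0.046456835 = 0.077478735 m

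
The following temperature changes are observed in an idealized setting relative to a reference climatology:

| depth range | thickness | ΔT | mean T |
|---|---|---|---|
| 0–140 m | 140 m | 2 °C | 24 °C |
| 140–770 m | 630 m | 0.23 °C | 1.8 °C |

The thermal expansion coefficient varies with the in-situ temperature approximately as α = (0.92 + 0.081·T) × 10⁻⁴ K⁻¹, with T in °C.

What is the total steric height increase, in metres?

Layer 1: α = (0.92 + 0.081×24)×10⁻⁴ = 2.864×10⁻⁴ K⁻¹
Layer 2: α = (0.92 + 0.081×1.8)×10⁻⁴ = 1.0658×10⁻⁴ K⁻¹
2.864×10⁻⁴ × 140 × 2 = 0.080192 m
140–770 m: 630 × 0.23 × 1.0658×10⁻⁴ = 0.015443442 m
Δh = 0.080192 + 0.015443442 = 0.095635442 m ≈ 0.0956 m

0.0956 m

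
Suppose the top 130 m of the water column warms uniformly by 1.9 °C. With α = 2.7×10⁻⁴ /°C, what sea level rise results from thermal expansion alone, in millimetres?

Δh = αΔT·H = 2.7×10⁻⁴ × 1.9 × 130 = 0.06669 m

Δh ≈ 67 mm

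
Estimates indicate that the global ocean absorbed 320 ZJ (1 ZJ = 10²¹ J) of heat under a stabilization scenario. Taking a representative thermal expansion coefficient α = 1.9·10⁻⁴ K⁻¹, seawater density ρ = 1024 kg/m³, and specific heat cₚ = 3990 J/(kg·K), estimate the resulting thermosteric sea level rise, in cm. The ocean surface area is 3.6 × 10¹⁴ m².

Per unit area: Q = 320×10²¹ / (3.6×10¹⁴) ≈ 8.889×10⁸ J/m²
Δh = αQ/(ρcₚ) = 1.9×10⁻⁴ × 8.889×10⁸ / (1024 × 3990) ≈ 0.041336 m

about 4.13 cm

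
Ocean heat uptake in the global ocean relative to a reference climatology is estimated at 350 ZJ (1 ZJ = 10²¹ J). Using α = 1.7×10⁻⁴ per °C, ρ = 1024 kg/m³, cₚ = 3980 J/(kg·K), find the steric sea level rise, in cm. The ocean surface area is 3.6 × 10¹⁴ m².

Per unit area: Q = 350×10²¹ / (3.6×10¹⁴) ≈ 9.722×10⁸ J/m²
Δh = αQ/(ρcₚ) = 1.7×10⁻⁴ × 9.722×10⁸ / (1024 × 3980) ≈ 0.040553 m

4.06 cm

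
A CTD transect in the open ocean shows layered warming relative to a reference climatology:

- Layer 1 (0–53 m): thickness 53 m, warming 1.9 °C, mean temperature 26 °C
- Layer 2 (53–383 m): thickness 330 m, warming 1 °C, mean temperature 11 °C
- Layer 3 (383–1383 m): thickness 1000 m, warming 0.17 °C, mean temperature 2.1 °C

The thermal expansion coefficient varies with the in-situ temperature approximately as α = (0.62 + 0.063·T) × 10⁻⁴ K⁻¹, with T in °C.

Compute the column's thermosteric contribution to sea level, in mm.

79 mm

Layer 1: α = (0.62 + 0.063×26)×10⁻⁴ = 2.258×10⁻⁴ K⁻¹
Layer 2: α = (0.62 + 0.063×11)×10⁻⁴ = 1.313×10⁻⁴ K⁻¹
Layer 3: α = (0.62 + 0.063×2.1)×10⁻⁴ = 0.7523×10⁻⁴ K⁻¹
53 × 1.9 × 2.258×10⁻⁴ = 0.02273806 m
53–383 m: 330 × 1.313×10⁻⁴ × 1 = 0.043329 m
Layer 3: 0.7523×10⁻⁴ × 1000 × 0.17 = 0.0127891 m
Δh = 0.02273806 + 0.043329 + 0.0127891 = 0.07885616 m ≈ 79 mm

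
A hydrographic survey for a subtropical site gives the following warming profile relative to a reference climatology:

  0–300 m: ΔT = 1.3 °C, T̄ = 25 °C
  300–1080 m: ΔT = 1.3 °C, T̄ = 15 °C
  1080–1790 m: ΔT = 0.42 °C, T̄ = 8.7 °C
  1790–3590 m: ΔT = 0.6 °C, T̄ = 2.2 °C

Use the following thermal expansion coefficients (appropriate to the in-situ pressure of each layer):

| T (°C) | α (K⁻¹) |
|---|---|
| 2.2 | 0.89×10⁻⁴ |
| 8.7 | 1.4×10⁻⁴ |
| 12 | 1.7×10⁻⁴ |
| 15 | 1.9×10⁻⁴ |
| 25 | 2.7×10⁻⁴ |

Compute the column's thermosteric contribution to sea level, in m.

0.436 m

Layer 1 at 25 °C → α = 2.7×10⁻⁴ K⁻¹
Layer 2 at 15 °C → α = 1.9×10⁻⁴ K⁻¹
Layer 3 at 8.7 °C → α = 1.4×10⁻⁴ K⁻¹
Layer 4 at 2.2 °C → α = 0.89×10⁻⁴ K⁻¹
1.3 × 300 × 2.7×10⁻⁴ = 0.10530 m
1.9×10⁻⁴ × 1.3 × 780 = 0.19266 m
Layer 3: 1.4×10⁻⁴ × 710 × 0.42 = 0.041748 m
1790–3590 m: 0.89×10⁻⁴ × 1800 × 0.6 = 0.09612 m
Δh = 0.10530 + 0.19266 + 0.041748 + 0.09612 = 0.435828 m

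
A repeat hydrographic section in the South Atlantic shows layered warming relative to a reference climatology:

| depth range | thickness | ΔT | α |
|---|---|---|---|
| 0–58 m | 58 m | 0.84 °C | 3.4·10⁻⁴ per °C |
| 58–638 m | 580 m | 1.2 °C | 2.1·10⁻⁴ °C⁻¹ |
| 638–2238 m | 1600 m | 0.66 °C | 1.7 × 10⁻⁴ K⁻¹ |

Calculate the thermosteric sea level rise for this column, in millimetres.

0.84 × 58 × 3.4×10⁻⁴ = 0.0165648 m
2.1×10⁻⁴ × 1.2 × 580 = 0.14616 m
638–2238 m: 0.66 × 1600 × 1.7×10⁻⁴ = 0.17952 m
Δh = 0.0165648 + 0.14616 + 0.17952 = 0.3422448 m ≈ 340 mm

340 mm of thermosteric rise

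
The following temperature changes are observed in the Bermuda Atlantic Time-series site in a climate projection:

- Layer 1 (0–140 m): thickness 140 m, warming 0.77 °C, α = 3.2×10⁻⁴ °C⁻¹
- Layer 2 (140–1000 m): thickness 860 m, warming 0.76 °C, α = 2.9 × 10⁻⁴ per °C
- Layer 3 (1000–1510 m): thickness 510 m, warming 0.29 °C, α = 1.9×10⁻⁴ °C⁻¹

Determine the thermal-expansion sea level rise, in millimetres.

Layer 1: 0.77 × 3.2×10⁻⁴ × 140 = 0.034496 m
Layer 2: 860 × 0.76 × 2.9×10⁻⁴ = 0.189544 m
Layer 3: 1.9×10⁻⁴ × 0.29 × 510 = 0.028101 m
Δh = 0.034496 + 0.189544 + 0.028101 = 0.252141 m

Δh ≈ 250 mm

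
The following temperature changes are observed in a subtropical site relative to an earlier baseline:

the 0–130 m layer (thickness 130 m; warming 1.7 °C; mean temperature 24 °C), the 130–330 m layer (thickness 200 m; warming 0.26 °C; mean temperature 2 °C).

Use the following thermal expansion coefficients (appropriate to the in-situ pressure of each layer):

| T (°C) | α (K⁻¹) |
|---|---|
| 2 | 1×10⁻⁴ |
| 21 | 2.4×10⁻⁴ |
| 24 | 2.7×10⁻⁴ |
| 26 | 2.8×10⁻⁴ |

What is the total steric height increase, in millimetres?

65 mm

Layer 1 at 24 °C → α = 2.7×10⁻⁴ K⁻¹
Layer 2 at 2 °C → α = 1×10⁻⁴ K⁻¹
0–130 m: 130 × 2.7×10⁻⁴ × 1.7 = 0.05967 m
130–330 m: 0.26 × 1×10⁻⁴ × 200 = 0.00520 m
Δh = 0.05967 + 0.00520 = 0.06487 m ≈ 65 mm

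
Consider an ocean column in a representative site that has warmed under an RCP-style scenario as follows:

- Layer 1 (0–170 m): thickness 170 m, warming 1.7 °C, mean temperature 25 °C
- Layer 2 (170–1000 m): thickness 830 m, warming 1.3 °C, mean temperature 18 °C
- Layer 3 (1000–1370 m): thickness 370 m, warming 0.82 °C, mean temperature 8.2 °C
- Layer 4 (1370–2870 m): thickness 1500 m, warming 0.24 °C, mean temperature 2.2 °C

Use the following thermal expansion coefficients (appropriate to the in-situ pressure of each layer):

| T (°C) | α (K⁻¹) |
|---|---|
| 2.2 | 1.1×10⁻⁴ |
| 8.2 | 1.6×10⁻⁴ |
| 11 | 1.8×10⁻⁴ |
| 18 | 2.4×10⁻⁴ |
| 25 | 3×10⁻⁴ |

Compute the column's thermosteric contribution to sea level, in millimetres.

434 mm of thermosteric rise

Layer 1 at 25 °C → α = 3×10⁻⁴ K⁻¹
Layer 2 at 18 °C → α = 2.4×10⁻⁴ K⁻¹
Layer 3 at 8.2 °C → α = 1.6×10⁻⁴ K⁻¹
Layer 4 at 2.2 °C → α = 1.1×10⁻⁴ K⁻¹
3×10⁻⁴ × 1.7 × 170 = 0.08670 m
Layer 2: 830 × 1.3 × 2.4×10⁻⁴ = 0.25896 m
Layer 3: 370 × 0.82 × 1.6×10⁻⁴ = 0.048544 m
1.1×10⁻⁴ × 0.24 × 1500 = 0.03960 m
Δh = 0.08670 + 0.25896 + 0.048544 + 0.03960 = 0.433804 m ≈ 434 mm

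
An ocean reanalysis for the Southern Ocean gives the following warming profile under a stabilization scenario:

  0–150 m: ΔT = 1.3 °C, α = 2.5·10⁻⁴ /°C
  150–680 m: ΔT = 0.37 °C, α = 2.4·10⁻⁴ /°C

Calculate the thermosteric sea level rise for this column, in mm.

95.8 mm

0–150 m: 2.5×10⁻⁴ × 150 × 1.3 = 0.04875 m
150–680 m: 0.37 × 530 × 2.4×10⁻⁴ = 0.047064 m
Δh = 0.04875 + 0.047064 = 0.095814 m ≈ 95.8 mm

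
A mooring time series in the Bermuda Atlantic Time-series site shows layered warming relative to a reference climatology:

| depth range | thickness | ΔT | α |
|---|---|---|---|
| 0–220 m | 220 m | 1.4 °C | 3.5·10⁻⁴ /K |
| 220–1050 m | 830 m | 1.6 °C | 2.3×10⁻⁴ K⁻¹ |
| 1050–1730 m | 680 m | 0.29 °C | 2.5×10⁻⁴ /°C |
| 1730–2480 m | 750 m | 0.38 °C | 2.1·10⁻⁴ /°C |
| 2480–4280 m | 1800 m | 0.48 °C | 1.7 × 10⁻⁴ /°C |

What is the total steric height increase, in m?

0–220 m: 3.5×10⁻⁴ × 220 × 1.4 = 0.10780 m
Layer 2: 830 × 2.3×10⁻⁴ × 1.6 = 0.30544 m
Layer 3: 680 × 0.29 × 2.5×10⁻⁴ = 0.04930 m
1730–2480 m: 750 × 2.1×10⁻⁴ × 0.38 = 0.05985 m
1800 × 0.48 × 1.7×10⁻⁴ = 0.14688 m
Δh = 0.10780 + 0.30544 + 0.04930 + 0.05985 + 0.14688 = 0.66927 m

0.669 m of thermosteric rise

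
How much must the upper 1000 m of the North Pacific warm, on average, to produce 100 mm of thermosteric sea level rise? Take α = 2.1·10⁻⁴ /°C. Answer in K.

0.48 K

ΔT = Δh/(αH) = 0.1 / (2.1×10⁻⁴ × 1000) ≈ 0.4762 K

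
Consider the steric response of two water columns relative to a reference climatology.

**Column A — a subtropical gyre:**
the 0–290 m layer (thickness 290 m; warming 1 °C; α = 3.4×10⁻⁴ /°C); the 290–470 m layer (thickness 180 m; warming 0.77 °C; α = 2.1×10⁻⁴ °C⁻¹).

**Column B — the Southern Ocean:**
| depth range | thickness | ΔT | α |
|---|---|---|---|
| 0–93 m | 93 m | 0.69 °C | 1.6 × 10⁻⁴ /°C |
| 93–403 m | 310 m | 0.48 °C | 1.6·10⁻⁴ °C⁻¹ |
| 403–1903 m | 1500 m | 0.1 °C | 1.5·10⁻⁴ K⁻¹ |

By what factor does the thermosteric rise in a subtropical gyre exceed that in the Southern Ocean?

A Layer 1: 1 × 3.4×10⁻⁴ × 290 = 0.09860 m
A 0.77 × 180 × 2.1×10⁻⁴ = 0.029106 m
A total: 0.127706 m
B 93 × 0.69 × 1.6×10⁻⁴ = 0.0102672 m
B Layer 2: 310 × 1.6×10⁻⁴ × 0.48 = 0.023808 m
B 1500 × 1.5×10⁻⁴ × 0.1 = 0.02250 m
B total: 0.0565752 m
Ratio: 0.127706 / 0.0565752 ≈ 2.257

a factor of 2.26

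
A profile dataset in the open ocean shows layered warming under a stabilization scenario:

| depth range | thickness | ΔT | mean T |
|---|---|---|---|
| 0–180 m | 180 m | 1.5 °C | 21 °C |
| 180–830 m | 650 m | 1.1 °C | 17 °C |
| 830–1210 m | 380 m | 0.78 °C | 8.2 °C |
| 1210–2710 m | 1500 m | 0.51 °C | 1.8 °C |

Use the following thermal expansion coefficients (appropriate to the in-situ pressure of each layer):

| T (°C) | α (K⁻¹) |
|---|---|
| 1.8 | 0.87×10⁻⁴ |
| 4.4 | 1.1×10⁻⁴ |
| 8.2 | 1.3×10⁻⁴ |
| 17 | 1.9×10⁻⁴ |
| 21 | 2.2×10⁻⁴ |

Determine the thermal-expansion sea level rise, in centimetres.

about 30 cm

Layer 1 at 21 °C → α = 2.2×10⁻⁴ K⁻¹
Layer 2 at 17 °C → α = 1.9×10⁻⁴ K⁻¹
Layer 3 at 8.2 °C → α = 1.3×10⁻⁴ K⁻¹
Layer 4 at 1.8 °C → α = 0.87×10⁻⁴ K⁻¹
Layer 1: 1.5 × 2.2×10⁻⁴ × 180 = 0.05940 m
180–830 m: 650 × 1.1 × 1.9×10⁻⁴ = 0.13585 m
380 × 1.3×10⁻⁴ × 0.78 = 0.038532 m
0.51 × 1500 × 0.87×10⁻⁴ = 0.066555 m
Δh = 0.05940 + 0.13585 + 0.038532 + 0.066555 = 0.300337 m ≈ 30 cm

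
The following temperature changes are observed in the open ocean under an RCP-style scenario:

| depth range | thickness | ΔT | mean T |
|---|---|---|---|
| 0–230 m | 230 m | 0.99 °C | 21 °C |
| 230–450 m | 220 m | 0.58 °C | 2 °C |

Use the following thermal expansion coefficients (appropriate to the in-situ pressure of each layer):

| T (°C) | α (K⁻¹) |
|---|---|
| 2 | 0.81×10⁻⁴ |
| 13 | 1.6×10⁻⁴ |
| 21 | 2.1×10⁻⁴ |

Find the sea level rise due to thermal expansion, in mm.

Layer 1 at 21 °C → α = 2.1×10⁻⁴ K⁻¹
Layer 2 at 2 °C → α = 0.81×10⁻⁴ K⁻¹
230 × 0.99 × 2.1×10⁻⁴ = 0.047817 m
230–450 m: 220 × 0.58 × 0.81×10⁻⁴ = 0.0103356 m
Δh = 0.047817 + 0.0103356 = 0.0581526 m ≈ 58 mm

about 58 mm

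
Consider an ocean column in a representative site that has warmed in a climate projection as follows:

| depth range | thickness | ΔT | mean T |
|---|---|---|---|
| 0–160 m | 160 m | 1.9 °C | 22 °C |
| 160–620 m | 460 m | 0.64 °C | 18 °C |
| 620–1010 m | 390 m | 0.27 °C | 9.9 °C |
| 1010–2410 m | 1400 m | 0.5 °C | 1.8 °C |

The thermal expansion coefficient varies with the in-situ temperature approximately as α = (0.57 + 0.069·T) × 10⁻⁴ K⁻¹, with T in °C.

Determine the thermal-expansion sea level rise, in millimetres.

Layer 1: α = (0.57 + 0.069×22)×10⁻⁴ = 2.088×10⁻⁴ K⁻¹
Layer 2: α = (0.57 + 0.069×18)×10⁻⁴ = 1.812×10⁻⁴ K⁻¹
Layer 3: α = (0.57 + 0.069×9.9)×10⁻⁴ = 1.2531×10⁻⁴ K⁻¹
Layer 4: α = (0.57 + 0.069×1.8)×10⁻⁴ = 0.6942×10⁻⁴ K⁻¹
0–160 m: 2.088×10⁻⁴ × 1.9 × 160 = 0.0634752 m
0.64 × 1.812×10⁻⁴ × 460 = 0.05334528 m
620–1010 m: 1.2531×10⁻⁴ × 0.27 × 390 = 0.013195143 m
Layer 4: 1400 × 0.6942×10⁻⁴ × 0.5 = 0.048594 m
Δh = 0.0634752 + 0.05334528 + 0.013195143 + 0.048594 = 0.178609623 m

179 mm of thermosteric rise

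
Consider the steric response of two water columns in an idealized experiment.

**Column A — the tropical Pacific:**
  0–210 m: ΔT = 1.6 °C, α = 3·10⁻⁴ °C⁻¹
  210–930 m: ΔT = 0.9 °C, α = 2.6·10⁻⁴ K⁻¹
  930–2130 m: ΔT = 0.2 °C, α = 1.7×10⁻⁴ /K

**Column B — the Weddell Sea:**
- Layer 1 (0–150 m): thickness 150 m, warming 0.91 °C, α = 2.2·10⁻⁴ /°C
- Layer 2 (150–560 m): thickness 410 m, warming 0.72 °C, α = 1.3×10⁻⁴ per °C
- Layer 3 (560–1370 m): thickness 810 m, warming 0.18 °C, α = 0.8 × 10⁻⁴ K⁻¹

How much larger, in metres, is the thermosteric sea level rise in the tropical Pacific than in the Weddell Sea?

A 210 × 3×10⁻⁴ × 1.6 = 0.10080 m
A 210–930 m: 0.9 × 2.6×10⁻⁴ × 720 = 0.16848 m
A 1.7×10⁻⁴ × 1200 × 0.2 = 0.04080 m
A total: 0.31008 m
B Layer 1: 150 × 2.2×10⁻⁴ × 0.91 = 0.03003 m
B 150–560 m: 1.3×10⁻⁴ × 0.72 × 410 = 0.038376 m
B 810 × 0.8×10⁻⁴ × 0.18 = 0.011664 m
B total: 0.08007 m
Difference: 0.31008 − 0.08007 = 0.23001 m

0.230 m larger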